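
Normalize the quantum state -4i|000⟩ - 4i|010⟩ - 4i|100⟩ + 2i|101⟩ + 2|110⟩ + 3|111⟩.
-0.4961i|000⟩ - 0.4961i|010⟩ - 0.4961i|100⟩ + 0.2481i|101⟩ + 0.2481|110⟩ + 0.3721|111⟩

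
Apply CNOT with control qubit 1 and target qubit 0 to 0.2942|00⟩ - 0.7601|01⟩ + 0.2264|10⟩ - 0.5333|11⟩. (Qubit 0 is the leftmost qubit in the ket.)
0.2942|00⟩ - 0.5333|01⟩ + 0.2264|10⟩ - 0.7601|11⟩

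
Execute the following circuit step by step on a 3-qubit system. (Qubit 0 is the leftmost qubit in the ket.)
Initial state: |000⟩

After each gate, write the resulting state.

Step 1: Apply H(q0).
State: 1/√2|000⟩ + 1/√2|100⟩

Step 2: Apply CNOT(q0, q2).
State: 1/√2|000⟩ + 1/√2|101⟩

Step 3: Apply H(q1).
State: 1/2|000⟩ + 1/2|010⟩ + 1/2|101⟩ + 1/2|111⟩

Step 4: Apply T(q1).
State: 1/2|000⟩ + (1/√8 + (1/√8)i)|010⟩ + 1/2|101⟩ + (1/√8 + (1/√8)i)|111⟩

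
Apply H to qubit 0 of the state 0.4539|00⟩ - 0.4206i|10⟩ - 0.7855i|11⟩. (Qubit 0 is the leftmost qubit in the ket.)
(0.321 - 0.2974i)|00⟩ - 0.5554i|01⟩ + (0.321 + 0.2974i)|10⟩ + 0.5554i|11⟩

H on qubit 0 mixes each pair of kets that differ only in qubit 0: amplitudes (a, b) of (|…0…⟩, |…1…⟩) become ((a + b)/√2, (a − b)/√2). Kets absent from the input have amplitude 0.
(|00⟩, |10⟩): (a, b) = (0.4539, -0.4206i) → ((0.321 - 0.2974i), (0.321 + 0.2974i))
(|01⟩, |11⟩): (a, b) = (0, -0.7855i) → (-0.5554i, 0.5554i)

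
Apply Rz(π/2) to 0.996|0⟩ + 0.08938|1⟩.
(0.7043 - 0.7043i)|0⟩ + (0.0632 + 0.0632i)|1⟩

Rz(π/2) = [[e^(−iθ/2), 0], [0, e^(iθ/2)]] with e^(±iθ/2) = cos(θ/2) ± i·sin(θ/2); θ = π/2, cos(θ/2) ≈ 0.707107, sin(θ/2) ≈ 0.707107.
With a = amp(|0⟩) = 0.996 and b = amp(|1⟩) = 0.08938:
new amp(|0⟩) = (0.707107 - 0.707107i)·a = (0.7043 - 0.7043i)
new amp(|1⟩) = (0.707107 + 0.707107i)·b = (0.0632 + 0.0632i)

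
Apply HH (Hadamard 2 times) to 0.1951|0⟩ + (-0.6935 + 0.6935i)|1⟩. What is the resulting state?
0.1951|0⟩ + (-0.6935 + 0.6935i)|1⟩

H² = I, so an even number of Hadamards cancels: H^2 = I and the state is unchanged.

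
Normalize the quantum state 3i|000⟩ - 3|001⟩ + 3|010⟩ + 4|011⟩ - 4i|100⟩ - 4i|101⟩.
0.3464i|000⟩ - 0.3464|001⟩ + 0.3464|010⟩ + 0.4619|011⟩ - 0.4619i|100⟩ - 0.4619i|101⟩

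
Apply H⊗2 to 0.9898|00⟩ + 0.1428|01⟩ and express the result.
0.5663|00⟩ + 0.4235|01⟩ + 0.5663|10⟩ + 0.4235|11⟩

H⊗2 gives amp(|y⟩) = (1/2) Σ_x (−1)^(x·y) amp(|x⟩), where x·y is the number of positions in which both x and y have a 1.
|00⟩: (0.9898 + 0.1428)/2 = 0.5663
|01⟩: (0.9898 - 0.1428)/2 = 0.4235
|10⟩: (0.9898 + 0.1428)/2 = 0.5663
|11⟩: (0.9898 - 0.1428)/2 = 0.4235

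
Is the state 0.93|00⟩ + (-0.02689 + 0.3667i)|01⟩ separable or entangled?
Separable

Writing the state as a|00⟩ + b|01⟩ + c|10⟩ + d|11⟩, it is a product state iff ad − bc = 0.
Here (a, b, c, d) = (0.93, (-0.02689 + 0.3667i), 0, 0): ad − bc = (0.93)(0) − (-0.02689 + 0.3667i)(0) = 0, so the state is separable.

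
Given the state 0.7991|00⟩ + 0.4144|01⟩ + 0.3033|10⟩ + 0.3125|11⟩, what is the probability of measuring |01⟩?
0.1717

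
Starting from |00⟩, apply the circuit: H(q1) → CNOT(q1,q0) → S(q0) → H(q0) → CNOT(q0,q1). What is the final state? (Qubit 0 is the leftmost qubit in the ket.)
1/2|00⟩ + (1/2)i|01⟩ - (1/2)i|10⟩ + 1/2|11⟩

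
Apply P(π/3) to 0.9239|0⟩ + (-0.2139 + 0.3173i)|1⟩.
0.9239|0⟩ + (-0.3817 - 0.02659i)|1⟩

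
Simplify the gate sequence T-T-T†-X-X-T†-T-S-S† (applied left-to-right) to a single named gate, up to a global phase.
T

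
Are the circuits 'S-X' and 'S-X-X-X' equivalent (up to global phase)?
Yes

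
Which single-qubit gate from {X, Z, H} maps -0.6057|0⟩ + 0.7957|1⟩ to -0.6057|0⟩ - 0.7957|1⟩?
Z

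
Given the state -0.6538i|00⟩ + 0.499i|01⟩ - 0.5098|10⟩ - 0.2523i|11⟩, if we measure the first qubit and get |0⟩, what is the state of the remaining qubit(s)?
-0.7949i|0⟩ + 0.6067i|1⟩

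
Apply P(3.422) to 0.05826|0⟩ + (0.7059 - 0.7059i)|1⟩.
0.05826|0⟩ + (-0.8737 + 0.483i)|1⟩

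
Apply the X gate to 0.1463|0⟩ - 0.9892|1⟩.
-0.9892|0⟩ + 0.1463|1⟩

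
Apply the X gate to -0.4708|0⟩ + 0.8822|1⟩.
0.8822|0⟩ - 0.4708|1⟩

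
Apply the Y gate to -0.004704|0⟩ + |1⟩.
-i|0⟩ - 0.004704i|1⟩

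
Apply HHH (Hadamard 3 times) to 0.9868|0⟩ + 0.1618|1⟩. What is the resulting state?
0.8122|0⟩ + 0.5834|1⟩

H² = I, so H^3 = H: a single Hadamard. With (a, b) = (0.9868, 0.1618), H gives ((a + b)/√2, (a − b)/√2) = (0.8122, 0.5834).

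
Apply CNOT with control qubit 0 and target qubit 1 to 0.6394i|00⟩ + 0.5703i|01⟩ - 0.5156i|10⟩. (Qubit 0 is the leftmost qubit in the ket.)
0.6394i|00⟩ + 0.5703i|01⟩ - 0.5156i|11⟩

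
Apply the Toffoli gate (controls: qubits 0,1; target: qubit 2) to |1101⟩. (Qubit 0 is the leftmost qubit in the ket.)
|1111⟩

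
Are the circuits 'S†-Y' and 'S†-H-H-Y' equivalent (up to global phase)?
Yes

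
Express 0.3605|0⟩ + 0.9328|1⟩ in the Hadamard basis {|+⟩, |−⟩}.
0.9145|+⟩ - 0.4047|−⟩

With |ψ⟩ = α|0⟩ + β|1⟩, the Hadamard-basis coefficients are ⟨+|ψ⟩ = (α + β)/√2 and ⟨−|ψ⟩ = (α − β)/√2.
Here α = 0.3605, β = 0.9328: (α + β)/√2 = 0.9145, (α − β)/√2 = -0.4047.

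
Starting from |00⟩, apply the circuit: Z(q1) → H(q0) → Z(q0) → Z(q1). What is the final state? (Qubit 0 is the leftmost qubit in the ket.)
1/√2|00⟩ - 1/√2|10⟩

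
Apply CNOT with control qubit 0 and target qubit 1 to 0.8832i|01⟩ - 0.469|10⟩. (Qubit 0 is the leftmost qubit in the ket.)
0.8832i|01⟩ - 0.469|11⟩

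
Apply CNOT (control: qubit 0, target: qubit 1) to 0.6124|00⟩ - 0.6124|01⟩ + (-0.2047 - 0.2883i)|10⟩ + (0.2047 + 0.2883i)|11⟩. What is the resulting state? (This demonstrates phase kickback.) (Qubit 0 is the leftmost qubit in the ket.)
0.6124|00⟩ - 0.6124|01⟩ + (0.2047 + 0.2883i)|10⟩ + (-0.2047 - 0.2883i)|11⟩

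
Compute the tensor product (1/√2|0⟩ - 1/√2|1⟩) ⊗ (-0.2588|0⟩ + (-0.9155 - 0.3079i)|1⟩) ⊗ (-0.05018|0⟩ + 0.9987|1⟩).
0.009183|000⟩ - 0.1828|001⟩ + (0.03248 + 0.01093i)|010⟩ + (-0.6465 - 0.2174i)|011⟩ - 0.009183|100⟩ + 0.1828|101⟩ + (-0.03248 - 0.01093i)|110⟩ + (0.6465 + 0.2174i)|111⟩

amp(|b₁b₂…⟩) = product of the factor amplitudes for bits b₁, b₂, …; only kets whose every factor amplitude is nonzero survive.
|000⟩: (1/√2)(-0.2588)(-0.05018) = 0.009183
|001⟩: (1/√2)(-0.2588)(0.9987) = -0.1828
|010⟩: (1/√2)(-0.9155 - 0.3079i)(-0.05018) = (0.03248 + 0.01093i)
|011⟩: (1/√2)(-0.9155 - 0.3079i)(0.9987) = (-0.6465 - 0.2174i)
|100⟩: (-1/√2)(-0.2588)(-0.05018) = -0.009183
|101⟩: (-1/√2)(-0.2588)(0.9987) = 0.1828
|110⟩: (-1/√2)(-0.9155 - 0.3079i)(-0.05018) = (-0.03248 - 0.01093i)
|111⟩: (-1/√2)(-0.9155 - 0.3079i)(0.9987) = (0.6465 + 0.2174i)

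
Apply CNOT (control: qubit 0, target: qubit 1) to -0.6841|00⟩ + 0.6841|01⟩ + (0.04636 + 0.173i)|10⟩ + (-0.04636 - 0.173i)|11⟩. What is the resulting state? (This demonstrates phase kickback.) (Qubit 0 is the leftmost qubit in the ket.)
-0.6841|00⟩ + 0.6841|01⟩ + (-0.04636 - 0.173i)|10⟩ + (0.04636 + 0.173i)|11⟩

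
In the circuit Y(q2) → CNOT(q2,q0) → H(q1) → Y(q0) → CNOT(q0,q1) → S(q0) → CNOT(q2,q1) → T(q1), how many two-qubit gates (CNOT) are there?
3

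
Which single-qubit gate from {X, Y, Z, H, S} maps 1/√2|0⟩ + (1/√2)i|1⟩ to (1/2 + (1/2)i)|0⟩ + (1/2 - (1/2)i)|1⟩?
H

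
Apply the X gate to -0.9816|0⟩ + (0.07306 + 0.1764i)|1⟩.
(0.07306 + 0.1764i)|0⟩ - 0.9816|1⟩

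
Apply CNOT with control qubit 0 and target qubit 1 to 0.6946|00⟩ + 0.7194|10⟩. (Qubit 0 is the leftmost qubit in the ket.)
0.6946|00⟩ + 0.7194|11⟩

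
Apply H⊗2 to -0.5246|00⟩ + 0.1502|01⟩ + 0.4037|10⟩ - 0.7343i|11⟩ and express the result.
(0.01465 - 0.3672i)|00⟩ + (-0.1356 + 0.3672i)|01⟩ + (-0.3891 + 0.3672i)|10⟩ + (-0.5393 - 0.3672i)|11⟩

H⊗2 gives amp(|y⟩) = (1/2) Σ_x (−1)^(x·y) amp(|x⟩), where x·y is the number of positions in which both x and y have a 1.
|00⟩: (-0.5246 + 0.1502 + 0.4037 - 0.7343i)/2 = (0.01465 - 0.3672i)
|01⟩: (-0.5246 - 0.1502 + 0.4037 + 0.7343i)/2 = (-0.1356 + 0.3672i)
|10⟩: (-0.5246 + 0.1502 - 0.4037 + 0.7343i)/2 = (-0.3891 + 0.3672i)
|11⟩: (-0.5246 - 0.1502 - 0.4037 - 0.7343i)/2 = (-0.5393 - 0.3672i)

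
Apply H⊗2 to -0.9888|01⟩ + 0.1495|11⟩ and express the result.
-0.4197|00⟩ + 0.4197|01⟩ - 0.5692|10⟩ + 0.5692|11⟩

H⊗2 gives amp(|y⟩) = (1/2) Σ_x (−1)^(x·y) amp(|x⟩), where x·y is the number of positions in which both x and y have a 1.
|00⟩: (-0.9888 + 0.1495)/2 = -0.4197
|01⟩: (0.9888 - 0.1495)/2 = 0.4197
|10⟩: (-0.9888 - 0.1495)/2 = -0.5692
|11⟩: (0.9888 + 0.1495)/2 = 0.5692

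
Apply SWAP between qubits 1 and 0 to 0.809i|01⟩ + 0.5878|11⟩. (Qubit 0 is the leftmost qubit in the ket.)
0.809i|10⟩ + 0.5878|11⟩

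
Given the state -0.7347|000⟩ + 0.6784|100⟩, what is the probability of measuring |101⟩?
0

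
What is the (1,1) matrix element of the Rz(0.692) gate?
(0.9407 + 0.3391i)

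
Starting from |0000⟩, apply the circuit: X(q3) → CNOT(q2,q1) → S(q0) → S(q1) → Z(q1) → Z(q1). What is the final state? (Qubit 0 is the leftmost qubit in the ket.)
|0001⟩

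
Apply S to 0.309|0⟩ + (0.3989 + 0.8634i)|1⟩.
0.309|0⟩ + (-0.8634 + 0.3989i)|1⟩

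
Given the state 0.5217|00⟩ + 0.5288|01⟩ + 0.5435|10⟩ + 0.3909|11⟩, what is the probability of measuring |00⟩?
0.2722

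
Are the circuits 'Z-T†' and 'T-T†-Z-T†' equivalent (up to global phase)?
Yes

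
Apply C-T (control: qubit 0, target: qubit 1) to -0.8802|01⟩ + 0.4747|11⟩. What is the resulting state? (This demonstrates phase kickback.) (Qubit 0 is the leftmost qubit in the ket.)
-0.8802|01⟩ + (0.3357 + 0.3357i)|11⟩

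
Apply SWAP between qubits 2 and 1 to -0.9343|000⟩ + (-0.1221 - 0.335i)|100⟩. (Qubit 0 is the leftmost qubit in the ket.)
-0.9343|000⟩ + (-0.1221 - 0.335i)|100⟩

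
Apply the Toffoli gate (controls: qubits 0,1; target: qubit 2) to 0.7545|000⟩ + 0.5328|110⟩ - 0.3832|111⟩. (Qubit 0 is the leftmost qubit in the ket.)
0.7545|000⟩ - 0.3832|110⟩ + 0.5328|111⟩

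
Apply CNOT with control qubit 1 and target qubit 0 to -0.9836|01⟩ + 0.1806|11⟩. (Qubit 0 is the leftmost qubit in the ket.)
0.1806|01⟩ - 0.9836|11⟩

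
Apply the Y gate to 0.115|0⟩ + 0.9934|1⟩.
-0.9934i|0⟩ + 0.115i|1⟩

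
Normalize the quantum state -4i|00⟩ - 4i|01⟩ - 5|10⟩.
-0.5298i|00⟩ - 0.5298i|01⟩ - 0.6623|10⟩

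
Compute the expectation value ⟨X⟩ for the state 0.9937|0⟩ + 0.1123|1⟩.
0.2232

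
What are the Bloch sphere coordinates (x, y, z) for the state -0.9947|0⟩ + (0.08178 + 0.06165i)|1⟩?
(-0.1627, -0.1226, 0.9789)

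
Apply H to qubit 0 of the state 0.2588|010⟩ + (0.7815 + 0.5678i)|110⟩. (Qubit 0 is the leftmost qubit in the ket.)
(0.7356 + 0.4015i)|010⟩ + (-0.3696 - 0.4015i)|110⟩

H on qubit 0 mixes each pair of kets that differ only in qubit 0: amplitudes (a, b) of (|…0…⟩, |…1…⟩) become ((a + b)/√2, (a − b)/√2). Kets absent from the input have amplitude 0.
(|010⟩, |110⟩): (a, b) = (0.2588, (0.7815 + 0.5678i)) → ((0.7356 + 0.4015i), (-0.3696 - 0.4015i))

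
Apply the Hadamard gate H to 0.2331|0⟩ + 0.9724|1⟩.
0.8524|0⟩ - 0.5228|1⟩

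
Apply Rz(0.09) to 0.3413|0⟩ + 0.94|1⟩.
(0.341 - 0.01535i)|0⟩ + (0.939 + 0.04229i)|1⟩

Rz(0.09) = [[e^(−iθ/2), 0], [0, e^(iθ/2)]] with e^(±iθ/2) = cos(θ/2) ± i·sin(θ/2); θ = 0.09, cos(θ/2) ≈ 0.998988, sin(θ/2) ≈ 0.0449848.
With a = amp(|0⟩) = 0.3413 and b = amp(|1⟩) = 0.94:
new amp(|0⟩) = (0.998988 - 0.0449848i)·a = (0.341 - 0.01535i)
new amp(|1⟩) = (0.998988 + 0.0449848i)·b = (0.939 + 0.04229i)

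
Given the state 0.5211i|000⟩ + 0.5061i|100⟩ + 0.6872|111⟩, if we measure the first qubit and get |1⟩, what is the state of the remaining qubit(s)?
0.593i|00⟩ + 0.8052|11⟩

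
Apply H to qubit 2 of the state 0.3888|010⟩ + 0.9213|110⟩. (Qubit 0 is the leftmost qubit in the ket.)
0.2749|010⟩ + 0.2749|011⟩ + 0.6515|110⟩ + 0.6515|111⟩

H on qubit 2 mixes each pair of kets that differ only in qubit 2: amplitudes (a, b) of (|…0…⟩, |…1…⟩) become ((a + b)/√2, (a − b)/√2). Kets absent from the input have amplitude 0.
(|010⟩, |011⟩): (a, b) = (0.3888, 0) → (0.2749, 0.2749)
(|110⟩, |111⟩): (a, b) = (0.9213, 0) → (0.6515, 0.6515)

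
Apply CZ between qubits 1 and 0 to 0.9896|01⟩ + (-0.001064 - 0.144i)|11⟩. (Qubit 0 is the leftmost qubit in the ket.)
0.9896|01⟩ + (0.001064 + 0.144i)|11⟩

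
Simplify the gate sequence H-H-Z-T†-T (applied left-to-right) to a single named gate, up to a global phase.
Z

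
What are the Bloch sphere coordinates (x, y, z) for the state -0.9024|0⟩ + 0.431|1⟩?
(-0.7779, 0, 0.6286)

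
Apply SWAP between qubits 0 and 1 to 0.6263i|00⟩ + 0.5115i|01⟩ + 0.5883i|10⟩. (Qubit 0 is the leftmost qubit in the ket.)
0.6263i|00⟩ + 0.5883i|01⟩ + 0.5115i|10⟩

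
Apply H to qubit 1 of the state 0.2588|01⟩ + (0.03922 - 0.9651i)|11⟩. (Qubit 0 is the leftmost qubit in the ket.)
0.183|00⟩ - 0.183|01⟩ + (0.02773 - 0.6824i)|10⟩ + (-0.02773 + 0.6824i)|11⟩

H on qubit 1 mixes each pair of kets that differ only in qubit 1: amplitudes (a, b) of (|…0…⟩, |…1…⟩) become ((a + b)/√2, (a − b)/√2). Kets absent from the input have amplitude 0.
(|00⟩, |01⟩): (a, b) = (0, 0.2588) → (0.183, -0.183)
(|10⟩, |11⟩): (a, b) = (0, (0.03922 - 0.9651i)) → ((0.02773 - 0.6824i), (-0.02773 + 0.6824i))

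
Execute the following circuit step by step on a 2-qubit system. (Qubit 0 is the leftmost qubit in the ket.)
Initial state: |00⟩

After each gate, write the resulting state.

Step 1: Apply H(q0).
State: 1/√2|00⟩ + 1/√2|10⟩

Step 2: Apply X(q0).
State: 1/√2|00⟩ + 1/√2|10⟩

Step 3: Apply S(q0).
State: 1/√2|00⟩ + (1/√2)i|10⟩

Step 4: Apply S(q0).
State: 1/√2|00⟩ - 1/√2|10⟩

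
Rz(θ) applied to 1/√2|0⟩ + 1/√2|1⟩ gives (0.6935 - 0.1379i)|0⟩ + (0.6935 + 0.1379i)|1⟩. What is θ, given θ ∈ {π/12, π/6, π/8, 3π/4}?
π/8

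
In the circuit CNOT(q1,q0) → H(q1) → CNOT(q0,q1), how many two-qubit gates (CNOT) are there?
2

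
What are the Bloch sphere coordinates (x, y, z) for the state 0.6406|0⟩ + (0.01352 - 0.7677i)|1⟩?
(0.01732, -0.9836, -0.1792)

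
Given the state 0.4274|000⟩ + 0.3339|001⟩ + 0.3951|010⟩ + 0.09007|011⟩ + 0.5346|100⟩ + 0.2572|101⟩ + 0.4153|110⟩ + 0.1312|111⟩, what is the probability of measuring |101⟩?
0.06615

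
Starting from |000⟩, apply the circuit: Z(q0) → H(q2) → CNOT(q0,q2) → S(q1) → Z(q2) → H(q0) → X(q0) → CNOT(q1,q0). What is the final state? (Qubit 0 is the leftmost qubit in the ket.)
1/2|000⟩ - 1/2|001⟩ + 1/2|100⟩ - 1/2|101⟩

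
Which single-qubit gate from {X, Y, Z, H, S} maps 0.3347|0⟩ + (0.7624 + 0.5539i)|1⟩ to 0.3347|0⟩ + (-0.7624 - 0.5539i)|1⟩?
Z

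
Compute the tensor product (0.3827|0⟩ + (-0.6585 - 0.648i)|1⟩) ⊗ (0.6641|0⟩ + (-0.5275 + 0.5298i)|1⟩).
0.2542|00⟩ + (-0.2019 + 0.2028i)|01⟩ + (-0.4373 - 0.4303i)|10⟩ + (0.6907 - 0.007053i)|11⟩

amp(|b₁b₂…⟩) = product of the factor amplitudes for bits b₁, b₂, …; only kets whose every factor amplitude is nonzero survive.
|00⟩: (0.3827)(0.6641) = 0.2542
|01⟩: (0.3827)(-0.5275 + 0.5298i) = (-0.2019 + 0.2028i)
|10⟩: (-0.6585 - 0.648i)(0.6641) = (-0.4373 - 0.4303i)
|11⟩: (-0.6585 - 0.648i)(-0.5275 + 0.5298i) = (0.6907 - 0.007053i)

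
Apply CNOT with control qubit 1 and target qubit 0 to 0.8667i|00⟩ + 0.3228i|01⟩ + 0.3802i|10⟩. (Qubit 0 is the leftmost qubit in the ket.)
0.8667i|00⟩ + 0.3802i|10⟩ + 0.3228i|11⟩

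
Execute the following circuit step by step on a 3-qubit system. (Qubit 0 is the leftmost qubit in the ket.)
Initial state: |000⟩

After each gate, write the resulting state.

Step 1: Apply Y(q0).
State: i|100⟩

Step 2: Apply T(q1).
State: i|100⟩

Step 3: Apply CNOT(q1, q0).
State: i|100⟩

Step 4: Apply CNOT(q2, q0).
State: i|100⟩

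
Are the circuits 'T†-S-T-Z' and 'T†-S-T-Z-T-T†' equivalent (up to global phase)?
Yes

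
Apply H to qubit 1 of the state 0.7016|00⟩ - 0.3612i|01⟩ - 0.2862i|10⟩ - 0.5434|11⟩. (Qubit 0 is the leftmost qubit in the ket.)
(0.4961 - 0.2554i)|00⟩ + (0.4961 + 0.2554i)|01⟩ + (-0.3842 - 0.2024i)|10⟩ + (0.3842 - 0.2024i)|11⟩

H on qubit 1 mixes each pair of kets that differ only in qubit 1: amplitudes (a, b) of (|…0…⟩, |…1…⟩) become ((a + b)/√2, (a − b)/√2). Kets absent from the input have amplitude 0.
(|00⟩, |01⟩): (a, b) = (0.7016, -0.3612i) → ((0.4961 - 0.2554i), (0.4961 + 0.2554i))
(|10⟩, |11⟩): (a, b) = (-0.2862i, -0.5434) → ((-0.3842 - 0.2024i), (0.3842 - 0.2024i))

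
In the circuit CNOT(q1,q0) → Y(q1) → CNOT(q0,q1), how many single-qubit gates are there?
1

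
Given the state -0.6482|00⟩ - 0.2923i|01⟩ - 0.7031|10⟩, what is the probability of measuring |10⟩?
0.4943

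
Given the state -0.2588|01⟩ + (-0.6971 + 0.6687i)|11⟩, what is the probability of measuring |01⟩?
0.06698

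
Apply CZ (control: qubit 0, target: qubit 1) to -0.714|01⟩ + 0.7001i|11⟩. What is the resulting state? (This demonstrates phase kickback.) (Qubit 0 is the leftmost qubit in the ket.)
-0.714|01⟩ - 0.7001i|11⟩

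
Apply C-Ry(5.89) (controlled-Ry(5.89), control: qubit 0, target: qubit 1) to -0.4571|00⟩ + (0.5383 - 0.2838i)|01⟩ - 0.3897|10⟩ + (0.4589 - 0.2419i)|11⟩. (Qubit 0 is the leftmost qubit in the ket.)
-0.4571|00⟩ + (0.5383 - 0.2838i)|01⟩ + (0.2926 + 0.04725i)|10⟩ + (-0.5262 + 0.2372i)|11⟩

C-Ry(5.89) leaves the control-|0⟩ kets |00⟩, |01⟩ unchanged and applies Ry(5.89) to qubit 1 on the control-|1⟩ pair (|10⟩, |11⟩).
Ry(5.89) = [[cos(θ/2), −sin(θ/2)], [sin(θ/2), cos(θ/2)]]; θ = 5.89, cos(θ/2) ≈ -0.980738, sin(θ/2) ≈ 0.195329.
With a = amp(|10⟩) = -0.3897 and b = amp(|11⟩) = (0.4589 - 0.2419i):
new amp(|10⟩) = (-0.980738)·a + (-0.195329)·b = (0.2926 + 0.04725i)
new amp(|11⟩) = (0.195329)·a + (-0.980738)·b = (-0.5262 + 0.2372i)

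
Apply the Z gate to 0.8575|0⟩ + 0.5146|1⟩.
0.8575|0⟩ - 0.5146|1⟩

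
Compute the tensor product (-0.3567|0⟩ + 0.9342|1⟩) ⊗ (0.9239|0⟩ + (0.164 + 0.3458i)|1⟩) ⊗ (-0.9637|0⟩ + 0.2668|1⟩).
0.3176|000⟩ - 0.08793|001⟩ + (0.05638 + 0.1189i)|010⟩ + (-0.01561 - 0.03291i)|011⟩ - 0.8318|100⟩ + 0.2303|101⟩ + (-0.1476 - 0.3113i)|110⟩ + (0.04088 + 0.08619i)|111⟩

amp(|b₁b₂…⟩) = product of the factor amplitudes for bits b₁, b₂, …; only kets whose every factor amplitude is nonzero survive.
|000⟩: (-0.3567)(0.9239)(-0.9637) = 0.3176
|001⟩: (-0.3567)(0.9239)(0.2668) = -0.08793
|010⟩: (-0.3567)(0.164 + 0.3458i)(-0.9637) = (0.05638 + 0.1189i)
|011⟩: (-0.3567)(0.164 + 0.3458i)(0.2668) = (-0.01561 - 0.03291i)
|100⟩: (0.9342)(0.9239)(-0.9637) = -0.8318
|101⟩: (0.9342)(0.9239)(0.2668) = 0.2303
|110⟩: (0.9342)(0.164 + 0.3458i)(-0.9637) = (-0.1476 - 0.3113i)
|111⟩: (0.9342)(0.164 + 0.3458i)(0.2668) = (0.04088 + 0.08619i)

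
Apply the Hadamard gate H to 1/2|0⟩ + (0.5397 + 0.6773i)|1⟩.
(0.7352 + 0.4789i)|0⟩ + (-0.02807 - 0.4789i)|1⟩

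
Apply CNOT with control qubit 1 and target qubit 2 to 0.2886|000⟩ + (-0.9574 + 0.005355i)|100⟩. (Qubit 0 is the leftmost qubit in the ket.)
0.2886|000⟩ + (-0.9574 + 0.005355i)|100⟩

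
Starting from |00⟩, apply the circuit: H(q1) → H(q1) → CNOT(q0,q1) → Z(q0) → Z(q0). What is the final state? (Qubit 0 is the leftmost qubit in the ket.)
|00⟩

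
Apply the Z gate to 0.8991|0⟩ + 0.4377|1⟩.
0.8991|0⟩ - 0.4377|1⟩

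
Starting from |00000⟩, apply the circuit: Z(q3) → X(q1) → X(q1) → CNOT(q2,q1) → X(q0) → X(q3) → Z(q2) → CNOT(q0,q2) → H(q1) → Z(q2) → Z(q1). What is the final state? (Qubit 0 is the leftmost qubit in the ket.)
-1/√2|10110⟩ + 1/√2|11110⟩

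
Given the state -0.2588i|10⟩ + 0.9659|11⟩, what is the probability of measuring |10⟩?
0.06698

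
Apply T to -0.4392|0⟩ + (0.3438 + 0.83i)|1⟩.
-0.4392|0⟩ + (-0.3438 + 0.83i)|1⟩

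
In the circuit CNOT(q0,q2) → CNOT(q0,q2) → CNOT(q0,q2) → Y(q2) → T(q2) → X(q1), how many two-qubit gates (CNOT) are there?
3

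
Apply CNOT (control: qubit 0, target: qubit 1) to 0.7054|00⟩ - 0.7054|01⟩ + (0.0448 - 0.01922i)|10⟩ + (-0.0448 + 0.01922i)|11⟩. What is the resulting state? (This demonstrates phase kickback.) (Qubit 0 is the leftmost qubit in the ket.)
0.7054|00⟩ - 0.7054|01⟩ + (-0.0448 + 0.01922i)|10⟩ + (0.0448 - 0.01922i)|11⟩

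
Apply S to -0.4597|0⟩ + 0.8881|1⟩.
-0.4597|0⟩ + 0.8881i|1⟩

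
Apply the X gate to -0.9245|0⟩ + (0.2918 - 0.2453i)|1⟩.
(0.2918 - 0.2453i)|0⟩ - 0.9245|1⟩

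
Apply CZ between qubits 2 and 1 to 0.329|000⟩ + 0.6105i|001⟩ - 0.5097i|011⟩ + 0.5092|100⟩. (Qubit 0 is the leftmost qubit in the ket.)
0.329|000⟩ + 0.6105i|001⟩ + 0.5097i|011⟩ + 0.5092|100⟩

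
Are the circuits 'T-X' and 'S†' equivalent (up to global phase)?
No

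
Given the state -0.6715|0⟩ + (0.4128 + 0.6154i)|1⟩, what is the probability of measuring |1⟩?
0.5491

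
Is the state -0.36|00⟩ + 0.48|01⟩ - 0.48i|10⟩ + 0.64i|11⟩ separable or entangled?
Separable

Writing the state as a|00⟩ + b|01⟩ + c|10⟩ + d|11⟩, it is a product state iff ad − bc = 0.
Here (a, b, c, d) = (-0.36, 0.48, -0.48i, 0.64i): ad − bc = (-0.36)(0.64i) − (0.48)(-0.48i) = 0, so the state is separable.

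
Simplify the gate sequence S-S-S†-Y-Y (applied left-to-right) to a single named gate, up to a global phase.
S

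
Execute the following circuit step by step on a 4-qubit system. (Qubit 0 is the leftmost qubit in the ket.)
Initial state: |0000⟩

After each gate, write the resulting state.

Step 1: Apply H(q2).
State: 1/√2|0000⟩ + 1/√2|0010⟩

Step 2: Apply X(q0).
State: 1/√2|1000⟩ + 1/√2|1010⟩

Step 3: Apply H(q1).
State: 1/2|1000⟩ + 1/2|1010⟩ + 1/2|1100⟩ + 1/2|1110⟩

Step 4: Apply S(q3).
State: 1/2|1000⟩ + 1/2|1010⟩ + 1/2|1100⟩ + 1/2|1110⟩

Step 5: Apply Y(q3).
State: (1/2)i|1001⟩ + (1/2)i|1011⟩ + (1/2)i|1101⟩ + (1/2)i|1111⟩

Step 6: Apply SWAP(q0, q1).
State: (1/2)i|0101⟩ + (1/2)i|0111⟩ + (1/2)i|1101⟩ + (1/2)i|1111⟩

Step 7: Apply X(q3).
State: (1/2)i|0100⟩ + (1/2)i|0110⟩ + (1/2)i|1100⟩ + (1/2)i|1110⟩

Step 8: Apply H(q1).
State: (1/√8)i|0000⟩ + (1/√8)i|0010⟩ - (1/√8)i|0100⟩ - (1/√8)i|0110⟩ + (1/√8)i|1000⟩ + (1/√8)i|1010⟩ - (1/√8)i|1100⟩ - (1/√8)i|1110⟩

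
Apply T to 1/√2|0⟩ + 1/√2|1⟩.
1/√2|0⟩ + (1/2 + (1/2)i)|1⟩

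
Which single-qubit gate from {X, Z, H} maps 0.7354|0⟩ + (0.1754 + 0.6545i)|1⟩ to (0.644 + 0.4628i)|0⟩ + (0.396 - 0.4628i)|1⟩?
H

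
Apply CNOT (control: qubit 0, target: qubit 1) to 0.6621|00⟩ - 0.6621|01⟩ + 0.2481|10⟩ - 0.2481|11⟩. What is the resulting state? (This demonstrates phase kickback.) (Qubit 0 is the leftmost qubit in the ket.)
0.6621|00⟩ - 0.6621|01⟩ - 0.2481|10⟩ + 0.2481|11⟩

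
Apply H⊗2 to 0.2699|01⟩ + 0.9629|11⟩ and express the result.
0.6164|00⟩ - 0.6164|01⟩ - 0.3465|10⟩ + 0.3465|11⟩

H⊗2 gives amp(|y⟩) = (1/2) Σ_x (−1)^(x·y) amp(|x⟩), where x·y is the number of positions in which both x and y have a 1.
|00⟩: (0.2699 + 0.9629)/2 = 0.6164
|01⟩: (-0.2699 - 0.9629)/2 = -0.6164
|10⟩: (0.2699 - 0.9629)/2 = -0.3465
|11⟩: (-0.2699 + 0.9629)/2 = 0.3465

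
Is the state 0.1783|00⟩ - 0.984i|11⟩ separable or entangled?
Entangled

Writing the state as a|00⟩ + b|01⟩ + c|10⟩ + d|11⟩, it is a product state iff ad − bc = 0.
Here (a, b, c, d) = (0.1783, 0, 0, -0.984i): ad − bc = (0.1783)(-0.984i) − (0)(0) = -0.1754i ≠ 0, so the state is entangled.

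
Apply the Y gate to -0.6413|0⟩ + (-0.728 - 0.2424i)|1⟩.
(-0.2424 + 0.728i)|0⟩ - 0.6413i|1⟩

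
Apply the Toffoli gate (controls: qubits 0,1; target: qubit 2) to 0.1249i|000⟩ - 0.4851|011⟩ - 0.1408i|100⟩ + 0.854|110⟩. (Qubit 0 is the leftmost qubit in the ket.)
0.1249i|000⟩ - 0.4851|011⟩ - 0.1408i|100⟩ + 0.854|111⟩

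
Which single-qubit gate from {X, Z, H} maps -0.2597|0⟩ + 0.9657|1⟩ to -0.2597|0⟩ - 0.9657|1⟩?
Z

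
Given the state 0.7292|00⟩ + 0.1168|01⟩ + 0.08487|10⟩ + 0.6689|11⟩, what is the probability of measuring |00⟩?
0.5317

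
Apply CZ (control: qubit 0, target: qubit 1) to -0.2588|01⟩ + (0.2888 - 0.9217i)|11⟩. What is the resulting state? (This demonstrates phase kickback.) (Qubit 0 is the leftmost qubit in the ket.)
-0.2588|01⟩ + (-0.2888 + 0.9217i)|11⟩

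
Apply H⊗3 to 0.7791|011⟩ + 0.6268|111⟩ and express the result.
0.4971|000⟩ - 0.4971|001⟩ - 0.4971|010⟩ + 0.4971|011⟩ + 0.05385|100⟩ - 0.05385|101⟩ - 0.05385|110⟩ + 0.05385|111⟩

H⊗3 gives amp(|y⟩) = (1/2√2) Σ_x (−1)^(x·y) amp(|x⟩), where x·y is the number of positions in which both x and y have a 1.
|000⟩: (0.7791 + 0.6268)/(2√2) = 0.4971
|001⟩: (-0.7791 - 0.6268)/(2√2) = -0.4971
|010⟩: (-0.7791 - 0.6268)/(2√2) = -0.4971
|011⟩: (0.7791 + 0.6268)/(2√2) = 0.4971
|100⟩: (0.7791 - 0.6268)/(2√2) = 0.05385
|101⟩: (-0.7791 + 0.6268)/(2√2) = -0.05385
|110⟩: (-0.7791 + 0.6268)/(2√2) = -0.05385
|111⟩: (0.7791 - 0.6268)/(2√2) = 0.05385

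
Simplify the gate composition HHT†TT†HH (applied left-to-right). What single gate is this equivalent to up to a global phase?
T†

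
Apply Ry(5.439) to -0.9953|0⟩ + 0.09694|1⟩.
0.8682|0⟩ - 0.4962|1⟩

Ry(5.439) = [[cos(θ/2), −sin(θ/2)], [sin(θ/2), cos(θ/2)]]; θ = 5.439, cos(θ/2) ≈ -0.912234, sin(θ/2) ≈ 0.40967.
With a = amp(|0⟩) = -0.9953 and b = amp(|1⟩) = 0.09694:
new amp(|0⟩) = (-0.912234)·a + (-0.40967)·b = 0.8682
new amp(|1⟩) = (0.40967)·a + (-0.912234)·b = -0.4962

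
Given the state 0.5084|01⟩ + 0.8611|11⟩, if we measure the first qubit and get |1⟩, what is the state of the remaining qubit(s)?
|1⟩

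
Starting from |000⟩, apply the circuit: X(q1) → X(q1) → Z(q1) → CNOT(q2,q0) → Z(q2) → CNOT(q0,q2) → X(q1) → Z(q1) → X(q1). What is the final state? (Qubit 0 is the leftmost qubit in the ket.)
-|000⟩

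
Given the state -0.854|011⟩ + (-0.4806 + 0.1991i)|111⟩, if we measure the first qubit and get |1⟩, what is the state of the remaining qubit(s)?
(-0.9239 + 0.3827i)|11⟩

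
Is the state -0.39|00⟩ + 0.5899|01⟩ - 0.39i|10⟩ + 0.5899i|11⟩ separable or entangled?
Separable

Writing the state as a|00⟩ + b|01⟩ + c|10⟩ + d|11⟩, it is a product state iff ad − bc = 0.
Here (a, b, c, d) = (-0.39, 0.5899, -0.39i, 0.5899i): ad − bc = (-0.39)(0.5899i) − (0.5899)(-0.39i) = 0, so the state is separable.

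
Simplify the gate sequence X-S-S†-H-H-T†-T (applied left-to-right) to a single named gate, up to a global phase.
X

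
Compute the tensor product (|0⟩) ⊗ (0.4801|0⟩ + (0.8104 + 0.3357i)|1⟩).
0.4801|00⟩ + (0.8104 + 0.3357i)|01⟩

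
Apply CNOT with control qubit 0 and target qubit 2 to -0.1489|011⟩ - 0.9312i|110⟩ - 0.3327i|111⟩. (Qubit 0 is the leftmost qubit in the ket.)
-0.1489|011⟩ - 0.3327i|110⟩ - 0.9312i|111⟩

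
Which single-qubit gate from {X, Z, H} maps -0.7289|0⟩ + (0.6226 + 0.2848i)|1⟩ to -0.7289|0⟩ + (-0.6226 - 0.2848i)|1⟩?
Z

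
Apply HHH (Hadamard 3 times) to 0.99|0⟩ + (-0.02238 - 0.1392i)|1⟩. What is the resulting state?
(0.6842 - 0.09843i)|0⟩ + (0.7159 + 0.09843i)|1⟩

H² = I, so H^3 = H: a single Hadamard. With (a, b) = (0.99, (-0.02238 - 0.1392i)), H gives ((a + b)/√2, (a − b)/√2) = ((0.6842 - 0.09843i), (0.7159 + 0.09843i)).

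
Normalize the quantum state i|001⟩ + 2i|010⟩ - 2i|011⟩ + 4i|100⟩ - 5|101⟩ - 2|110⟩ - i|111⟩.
0.1348i|001⟩ + 0.2697i|010⟩ - 0.2697i|011⟩ + 0.5394i|100⟩ - 0.6742|101⟩ - 0.2697|110⟩ - 0.1348i|111⟩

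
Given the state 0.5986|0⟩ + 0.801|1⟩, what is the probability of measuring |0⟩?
0.3583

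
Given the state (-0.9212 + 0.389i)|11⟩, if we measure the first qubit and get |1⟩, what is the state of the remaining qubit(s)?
(-0.9212 + 0.389i)|1⟩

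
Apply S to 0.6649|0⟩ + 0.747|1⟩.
0.6649|0⟩ + 0.747i|1⟩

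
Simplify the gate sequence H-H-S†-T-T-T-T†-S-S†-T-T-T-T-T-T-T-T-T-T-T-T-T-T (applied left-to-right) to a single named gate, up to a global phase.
S†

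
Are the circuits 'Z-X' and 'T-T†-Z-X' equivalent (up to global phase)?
Yes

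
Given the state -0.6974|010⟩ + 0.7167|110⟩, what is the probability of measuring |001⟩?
0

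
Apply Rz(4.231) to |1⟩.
(-0.5182 + 0.8553i)|1⟩

Rz(4.231) = [[e^(−iθ/2), 0], [0, e^(iθ/2)]] with e^(±iθ/2) = cos(θ/2) ± i·sin(θ/2); θ = 4.231, cos(θ/2) ≈ -0.518165, sin(θ/2) ≈ 0.855281.
With a = amp(|0⟩) = 0 and b = amp(|1⟩) = 1:
new amp(|0⟩) = (-0.518165 - 0.855281i)·a = 0
new amp(|1⟩) = (-0.518165 + 0.855281i)·b = (-0.5182 + 0.8553i)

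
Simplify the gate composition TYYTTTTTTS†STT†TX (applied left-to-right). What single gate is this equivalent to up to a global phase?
X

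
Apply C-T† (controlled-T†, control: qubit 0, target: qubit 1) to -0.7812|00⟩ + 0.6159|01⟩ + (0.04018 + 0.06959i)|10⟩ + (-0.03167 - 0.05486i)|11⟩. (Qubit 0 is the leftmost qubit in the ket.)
-0.7812|00⟩ + 0.6159|01⟩ + (0.04018 + 0.06959i)|10⟩ + (-0.06119 - 0.0164i)|11⟩

C-T† leaves the control-|0⟩ kets |00⟩, |01⟩ unchanged and applies T† to qubit 1 on the control-|1⟩ pair (|10⟩, |11⟩).
T† = [[1, 0], [0, (1/√2 - (1/√2)i)]].
With a = amp(|10⟩) = (0.04018 + 0.06959i) and b = amp(|11⟩) = (-0.03167 - 0.05486i):
new amp(|10⟩) = (1)·a = (0.04018 + 0.06959i)
new amp(|11⟩) = (1/√2 - (1/√2)i)·b = (-0.06119 - 0.0164i)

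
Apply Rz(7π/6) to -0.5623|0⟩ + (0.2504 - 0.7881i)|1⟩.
(0.1455 + 0.5431i)|0⟩ + (0.6964 + 0.4458i)|1⟩

Rz(7π/6) = [[e^(−iθ/2), 0], [0, e^(iθ/2)]] with e^(±iθ/2) = cos(θ/2) ± i·sin(θ/2); θ = 7π/6, cos(θ/2) ≈ -0.258819, sin(θ/2) ≈ 0.965926.
With a = amp(|0⟩) = -0.5623 and b = amp(|1⟩) = (0.2504 - 0.7881i):
new amp(|0⟩) = (-0.258819 - 0.965926i)·a = (0.1455 + 0.5431i)
new amp(|1⟩) = (-0.258819 + 0.965926i)·b = (0.6964 + 0.4458i)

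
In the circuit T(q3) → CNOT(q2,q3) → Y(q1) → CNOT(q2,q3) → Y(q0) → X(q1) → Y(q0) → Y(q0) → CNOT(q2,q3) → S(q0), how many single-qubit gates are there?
7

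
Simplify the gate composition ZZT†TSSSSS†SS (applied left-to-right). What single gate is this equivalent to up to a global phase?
S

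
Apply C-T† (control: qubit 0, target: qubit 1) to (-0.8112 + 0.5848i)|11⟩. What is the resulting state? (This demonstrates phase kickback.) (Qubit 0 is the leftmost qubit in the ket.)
(-0.1601 + 0.9871i)|11⟩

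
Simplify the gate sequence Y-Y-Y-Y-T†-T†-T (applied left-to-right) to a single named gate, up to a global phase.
T†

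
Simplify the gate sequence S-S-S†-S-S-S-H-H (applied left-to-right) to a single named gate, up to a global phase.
I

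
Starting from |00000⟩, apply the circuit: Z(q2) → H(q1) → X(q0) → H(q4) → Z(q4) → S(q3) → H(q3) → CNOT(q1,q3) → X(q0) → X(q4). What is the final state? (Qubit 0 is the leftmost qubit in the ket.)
-1/√8|00000⟩ + 1/√8|00001⟩ - 1/√8|00010⟩ + 1/√8|00011⟩ - 1/√8|01000⟩ + 1/√8|01001⟩ - 1/√8|01010⟩ + 1/√8|01011⟩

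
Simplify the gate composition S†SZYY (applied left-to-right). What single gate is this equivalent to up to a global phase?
Z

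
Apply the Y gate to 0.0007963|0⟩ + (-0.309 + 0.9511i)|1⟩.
(0.9511 + 0.309i)|0⟩ + 0.0007963i|1⟩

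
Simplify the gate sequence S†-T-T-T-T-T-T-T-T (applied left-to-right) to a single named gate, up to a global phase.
S†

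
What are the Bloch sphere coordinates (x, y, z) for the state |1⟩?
(0, 0, -1)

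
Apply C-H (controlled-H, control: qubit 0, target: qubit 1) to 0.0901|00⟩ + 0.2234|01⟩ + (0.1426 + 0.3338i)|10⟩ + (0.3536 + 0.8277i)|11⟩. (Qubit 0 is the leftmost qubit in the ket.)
0.0901|00⟩ + 0.2234|01⟩ + (0.3509 + 0.8213i)|10⟩ + (-0.1492 - 0.3492i)|11⟩

C-H leaves the control-|0⟩ kets |00⟩, |01⟩ unchanged and applies H to qubit 1 on the control-|1⟩ pair (|10⟩, |11⟩).
H = [[1/√2, 1/√2], [1/√2, -1/√2]].
With a = amp(|10⟩) = (0.1426 + 0.3338i) and b = amp(|11⟩) = (0.3536 + 0.8277i):
new amp(|10⟩) = (1/√2)·a + (1/√2)·b = (0.3509 + 0.8213i)
new amp(|11⟩) = (1/√2)·a + (-1/√2)·b = (-0.1492 - 0.3492i)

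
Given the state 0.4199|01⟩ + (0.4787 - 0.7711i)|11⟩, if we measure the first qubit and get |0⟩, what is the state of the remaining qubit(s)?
|1⟩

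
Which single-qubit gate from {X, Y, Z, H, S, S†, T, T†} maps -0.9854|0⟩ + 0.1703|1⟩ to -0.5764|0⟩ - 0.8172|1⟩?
H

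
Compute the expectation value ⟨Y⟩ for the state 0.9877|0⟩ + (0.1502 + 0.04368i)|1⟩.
0.08629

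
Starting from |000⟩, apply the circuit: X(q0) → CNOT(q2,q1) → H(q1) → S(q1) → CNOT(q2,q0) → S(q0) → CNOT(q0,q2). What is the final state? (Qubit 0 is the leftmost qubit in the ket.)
(1/√2)i|101⟩ - 1/√2|111⟩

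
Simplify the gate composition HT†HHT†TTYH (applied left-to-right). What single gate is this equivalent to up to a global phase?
Y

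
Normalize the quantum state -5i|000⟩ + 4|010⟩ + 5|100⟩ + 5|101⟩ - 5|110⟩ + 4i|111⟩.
-0.4352i|000⟩ + 0.3482|010⟩ + 0.4352|100⟩ + 0.4352|101⟩ - 0.4352|110⟩ + 0.3482i|111⟩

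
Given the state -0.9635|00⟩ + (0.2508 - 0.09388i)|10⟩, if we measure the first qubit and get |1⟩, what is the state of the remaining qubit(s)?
(0.9365 - 0.3506i)|0⟩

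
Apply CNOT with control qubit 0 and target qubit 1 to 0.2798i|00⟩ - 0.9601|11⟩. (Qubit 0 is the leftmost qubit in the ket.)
0.2798i|00⟩ - 0.9601|10⟩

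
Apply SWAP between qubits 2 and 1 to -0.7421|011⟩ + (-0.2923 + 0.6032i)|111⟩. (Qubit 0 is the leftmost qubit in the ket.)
-0.7421|011⟩ + (-0.2923 + 0.6032i)|111⟩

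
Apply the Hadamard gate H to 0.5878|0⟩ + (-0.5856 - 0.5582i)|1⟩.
(0.001556 - 0.3947i)|0⟩ + (0.8297 + 0.3947i)|1⟩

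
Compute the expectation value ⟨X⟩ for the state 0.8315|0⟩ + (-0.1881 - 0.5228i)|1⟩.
-0.3128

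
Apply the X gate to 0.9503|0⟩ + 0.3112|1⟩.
0.3112|0⟩ + 0.9503|1⟩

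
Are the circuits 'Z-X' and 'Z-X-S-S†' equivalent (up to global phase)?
Yes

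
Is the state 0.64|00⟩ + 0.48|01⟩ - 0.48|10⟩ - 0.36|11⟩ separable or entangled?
Separable

Writing the state as a|00⟩ + b|01⟩ + c|10⟩ + d|11⟩, it is a product state iff ad − bc = 0.
Here (a, b, c, d) = (0.64, 0.48, -0.48, -0.36): ad − bc = (0.64)(-0.36) − (0.48)(-0.48) = 0, so the state is separable.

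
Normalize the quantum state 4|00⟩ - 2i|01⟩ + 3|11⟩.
0.7428|00⟩ - 0.3714i|01⟩ + 0.5571|11⟩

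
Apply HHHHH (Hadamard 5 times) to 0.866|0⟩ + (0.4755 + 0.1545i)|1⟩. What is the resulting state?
(0.9486 + 0.1092i)|0⟩ + (0.2761 - 0.1092i)|1⟩

H² = I, so H^5 = H: a single Hadamard. With (a, b) = (0.866, (0.4755 + 0.1545i)), H gives ((a + b)/√2, (a − b)/√2) = ((0.9486 + 0.1092i), (0.2761 - 0.1092i)).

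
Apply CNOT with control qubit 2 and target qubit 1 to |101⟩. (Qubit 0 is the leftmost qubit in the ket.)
|111⟩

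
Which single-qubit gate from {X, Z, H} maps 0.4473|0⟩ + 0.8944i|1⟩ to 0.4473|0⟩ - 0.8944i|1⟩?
Z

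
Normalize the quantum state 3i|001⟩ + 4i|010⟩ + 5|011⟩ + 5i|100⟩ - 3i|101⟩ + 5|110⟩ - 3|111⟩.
0.2762i|001⟩ + 0.3682i|010⟩ + 0.4603|011⟩ + 0.4603i|100⟩ - 0.2762i|101⟩ + 0.4603|110⟩ - 0.2762|111⟩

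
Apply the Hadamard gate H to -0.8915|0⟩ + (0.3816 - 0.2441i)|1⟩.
(-0.3606 - 0.1726i)|0⟩ + (-0.9002 + 0.1726i)|1⟩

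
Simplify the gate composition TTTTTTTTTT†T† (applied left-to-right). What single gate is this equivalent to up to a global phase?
T†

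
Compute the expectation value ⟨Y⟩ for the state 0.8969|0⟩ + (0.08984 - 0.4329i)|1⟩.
-0.7765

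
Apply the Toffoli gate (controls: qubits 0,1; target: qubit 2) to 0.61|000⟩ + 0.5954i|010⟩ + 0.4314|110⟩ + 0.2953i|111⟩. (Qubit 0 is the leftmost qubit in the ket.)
0.61|000⟩ + 0.5954i|010⟩ + 0.2953i|110⟩ + 0.4314|111⟩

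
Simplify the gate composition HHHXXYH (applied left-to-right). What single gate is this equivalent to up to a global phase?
Y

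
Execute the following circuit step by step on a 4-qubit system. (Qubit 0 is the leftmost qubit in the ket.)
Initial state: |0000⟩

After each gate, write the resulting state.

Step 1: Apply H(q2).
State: 1/√2|0000⟩ + 1/√2|0010⟩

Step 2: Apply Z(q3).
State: 1/√2|0000⟩ + 1/√2|0010⟩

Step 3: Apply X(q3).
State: 1/√2|0001⟩ + 1/√2|0011⟩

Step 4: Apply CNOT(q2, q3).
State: 1/√2|0001⟩ + 1/√2|0010⟩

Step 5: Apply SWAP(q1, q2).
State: 1/√2|0001⟩ + 1/√2|0100⟩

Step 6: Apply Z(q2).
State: 1/√2|0001⟩ + 1/√2|0100⟩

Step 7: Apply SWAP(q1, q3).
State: 1/√2|0001⟩ + 1/√2|0100⟩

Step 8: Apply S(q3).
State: (1/√2)i|0001⟩ + 1/√2|0100⟩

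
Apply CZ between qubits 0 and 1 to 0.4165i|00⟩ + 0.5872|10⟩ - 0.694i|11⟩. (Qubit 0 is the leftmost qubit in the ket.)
0.4165i|00⟩ + 0.5872|10⟩ + 0.694i|11⟩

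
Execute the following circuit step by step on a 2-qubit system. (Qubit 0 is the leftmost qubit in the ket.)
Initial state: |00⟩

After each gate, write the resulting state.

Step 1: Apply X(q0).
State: |10⟩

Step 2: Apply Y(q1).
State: i|11⟩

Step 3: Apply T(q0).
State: (-1/√2 + (1/√2)i)|11⟩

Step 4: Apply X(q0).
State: (-1/√2 + (1/√2)i)|01⟩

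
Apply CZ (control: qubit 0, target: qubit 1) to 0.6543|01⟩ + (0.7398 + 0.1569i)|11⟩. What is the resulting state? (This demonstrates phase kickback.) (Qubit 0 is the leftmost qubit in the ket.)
0.6543|01⟩ + (-0.7398 - 0.1569i)|11⟩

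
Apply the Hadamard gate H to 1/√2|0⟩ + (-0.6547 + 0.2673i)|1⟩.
(0.03706 + 0.189i)|0⟩ + (0.9629 - 0.189i)|1⟩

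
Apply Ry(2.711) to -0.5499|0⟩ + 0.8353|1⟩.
-0.9335|0⟩ - 0.3588|1⟩

Ry(2.711) = [[cos(θ/2), −sin(θ/2)], [sin(θ/2), cos(θ/2)]]; θ = 2.711, cos(θ/2) ≈ 0.213637, sin(θ/2) ≈ 0.976913.
With a = amp(|0⟩) = -0.5499 and b = amp(|1⟩) = 0.8353:
new amp(|0⟩) = (0.213637)·a + (-0.976913)·b = -0.9335
new amp(|1⟩) = (0.976913)·a + (0.213637)·b = -0.3588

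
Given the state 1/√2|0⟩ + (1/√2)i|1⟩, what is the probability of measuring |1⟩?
1/2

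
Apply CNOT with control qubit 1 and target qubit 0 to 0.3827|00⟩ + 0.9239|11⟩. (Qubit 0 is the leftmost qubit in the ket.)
0.3827|00⟩ + 0.9239|01⟩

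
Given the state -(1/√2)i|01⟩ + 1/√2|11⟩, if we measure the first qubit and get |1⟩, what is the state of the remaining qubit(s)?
|1⟩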